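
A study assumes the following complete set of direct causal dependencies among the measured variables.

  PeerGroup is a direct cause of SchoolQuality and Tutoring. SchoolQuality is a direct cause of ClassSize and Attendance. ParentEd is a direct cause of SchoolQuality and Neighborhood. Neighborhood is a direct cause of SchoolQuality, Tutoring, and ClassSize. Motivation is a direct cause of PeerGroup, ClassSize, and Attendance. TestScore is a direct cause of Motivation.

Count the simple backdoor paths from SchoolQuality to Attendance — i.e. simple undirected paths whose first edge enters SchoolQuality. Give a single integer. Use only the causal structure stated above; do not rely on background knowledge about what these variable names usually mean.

6

A backdoor path from SchoolQuality to Attendance is any simple undirected path whose first edge points into SchoolQuality (i.e. leaves SchoolQuality via a parent).
Parents of SchoolQuality: {Neighborhood, ParentEd, PeerGroup}.
Enumerating:
  P1: SchoolQuality <- ParentEd -> Neighborhood -> Tutoring <- PeerGroup <- Motivation -> Attendance
  P2: SchoolQuality <- ParentEd -> Neighborhood -> ClassSize <- Motivation -> Attendance
  P3: SchoolQuality <- PeerGroup <- Motivation -> Attendance
  P4: SchoolQuality <- PeerGroup -> Tutoring <- Neighborhood -> ClassSize <- Motivation -> Attendance
  P5: SchoolQuality <- Neighborhood -> Tutoring <- PeerGroup <- Motivation -> Attendance
  P6: SchoolQuality <- Neighborhood -> ClassSize <- Motivation -> Attendance
That exhausts the simple backdoor paths. Count: 6.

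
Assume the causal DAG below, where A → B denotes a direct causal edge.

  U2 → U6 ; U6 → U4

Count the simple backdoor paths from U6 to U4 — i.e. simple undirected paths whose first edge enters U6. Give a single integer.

A backdoor path from U6 to U4 is any simple undirected path whose first edge points into U6 (i.e. leaves U6 via a parent).
Parents of U6: {U2}.
No simple path from any parent of U6 reaches U4 without revisiting U6, so there are no backdoor paths.

0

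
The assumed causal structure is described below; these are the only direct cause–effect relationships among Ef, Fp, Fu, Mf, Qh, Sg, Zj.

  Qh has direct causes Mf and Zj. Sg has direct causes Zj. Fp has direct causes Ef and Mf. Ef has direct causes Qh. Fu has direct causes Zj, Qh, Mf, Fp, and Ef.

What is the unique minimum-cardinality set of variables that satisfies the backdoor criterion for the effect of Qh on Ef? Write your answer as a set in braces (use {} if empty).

Variables eligible for adjustment (non-descendants of Qh, excluding Qh and Ef): {Mf, Sg, Zj}.
Backdoor paths from Qh to Ef:
  P1: Qh <- Mf -> Fp <- Ef
  P2: Qh <- Mf -> Fp -> Fu <- Ef
  P3: Qh <- Mf -> Fu <- Ef
  P4: Qh <- Mf -> Fu <- Fp <- Ef
  P5: Qh <- Zj -> Fu <- Mf -> Fp <- Ef
  P6: Qh <- Zj -> Fu <- Ef
  P7: Qh <- Zj -> Fu <- Fp <- Ef
Each backdoor path contains an unconditioned collider, so every path is already blocked with the empty conditioning set:
  P1: blocked at collider Fp (neither it nor any descendant is in the conditioning set).
  P2: blocked at collider Fu (neither it nor any descendant is in the conditioning set).
  P3: blocked at collider Fu (neither it nor any descendant is in the conditioning set).
  P4: blocked at collider Fu (neither it nor any descendant is in the conditioning set).
  P5: blocked at collider Fu (neither it nor any descendant is in the conditioning set).
  P6: blocked at collider Fu (neither it nor any descendant is in the conditioning set).
  P7: blocked at collider Fu (neither it nor any descendant is in the conditioning set).
The empty set is therefore the unique smallest valid set.

{}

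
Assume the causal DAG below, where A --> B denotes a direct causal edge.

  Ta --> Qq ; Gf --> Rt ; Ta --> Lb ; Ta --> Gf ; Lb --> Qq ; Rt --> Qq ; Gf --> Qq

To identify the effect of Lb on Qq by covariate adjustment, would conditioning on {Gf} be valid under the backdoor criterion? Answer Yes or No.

Backdoor paths from Lb to Qq (paths whose first edge points into Lb):
  P1: Lb <- Ta -> Gf -> Rt -> Qq
  P2: Lb <- Ta -> Gf -> Qq
  P3: Lb <- Ta -> Qq
Condition 1 (no descendant of Lb in the set): holds — descendants of Lb are {Qq}; none are in {Gf}.
Condition 2 (every backdoor path blocked by {Gf}):
  P1: blocked at chain node Gf ∈ conditioning set.
  P2: blocked at chain node Gf ∈ conditioning set.
  P3: open — no interior node is in the conditioning set.
{Gf} does not satisfy the backdoor criterion.

No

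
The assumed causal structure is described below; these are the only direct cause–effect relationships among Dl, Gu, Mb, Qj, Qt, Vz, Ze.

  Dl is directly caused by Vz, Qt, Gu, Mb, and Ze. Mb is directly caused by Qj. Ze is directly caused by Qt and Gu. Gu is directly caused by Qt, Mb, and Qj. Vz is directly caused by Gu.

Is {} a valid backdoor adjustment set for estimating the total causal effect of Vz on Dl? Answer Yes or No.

No

Backdoor paths from Vz to Dl (paths whose first edge points into Vz):
  P1: Vz <- Gu <- Qt -> Ze -> Dl
  P2: Vz <- Gu <- Qt -> Dl
  P3: Vz <- Gu <- Qj -> Mb -> Dl
  P4: Vz <- Gu <- Mb -> Dl
  P5: Vz <- Gu -> Ze <- Qt -> Dl
  P6: Vz <- Gu -> Ze -> Dl
  P7: Vz <- Gu -> Dl
Condition 1 (no descendant of Vz in the set): holds — descendants of Vz are {Dl}; none are in {}.
Condition 2 (every backdoor path blocked by {}):
  P1: open — no interior node is in the conditioning set.
  P2: open — no interior node is in the conditioning set.
  P3: open — no interior node is in the conditioning set.
  P4: open — no interior node is in the conditioning set.
  P5: blocked at collider Ze (neither it nor any descendant is in the conditioning set).
  P6: open — no interior node is in the conditioning set.
  P7: open — no interior node is in the conditioning set.
{} does not satisfy the backdoor criterion.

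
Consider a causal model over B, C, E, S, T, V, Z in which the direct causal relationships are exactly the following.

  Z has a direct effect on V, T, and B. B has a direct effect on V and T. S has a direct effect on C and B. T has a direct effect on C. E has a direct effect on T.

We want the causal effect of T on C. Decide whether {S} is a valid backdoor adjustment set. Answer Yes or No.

Yes

Backdoor paths from T to C (paths whose first edge points into T):
  P1: T <- Z -> B <- S -> C
  P2: T <- Z -> V <- B <- S -> C
  P3: T <- B <- S -> C
Condition 1 (no descendant of T in the set): holds — descendants of T are {C}; none are in {S}.
Condition 2 (every backdoor path blocked by {S}):
  P1: blocked at collider B (neither it nor any descendant is in the conditioning set).
  P2: blocked at collider V (neither it nor any descendant is in the conditioning set).
  P3: blocked at fork node S ∈ conditioning set.
{S} satisfies the backdoor criterion.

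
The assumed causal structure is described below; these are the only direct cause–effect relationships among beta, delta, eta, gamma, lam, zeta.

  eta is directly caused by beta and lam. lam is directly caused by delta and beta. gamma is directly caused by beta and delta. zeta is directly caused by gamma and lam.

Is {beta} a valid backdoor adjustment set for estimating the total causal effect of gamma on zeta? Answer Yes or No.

No

Backdoor paths from gamma to zeta (paths whose first edge points into gamma):
  P1: gamma <- beta -> lam -> zeta
  P2: gamma <- beta -> eta <- lam -> zeta
  P3: gamma <- delta -> lam -> zeta
Condition 1 (no descendant of gamma in the set): holds — descendants of gamma are {zeta}; none are in {beta}.
Condition 2 (every backdoor path blocked by {beta}):
  P1: blocked at fork node beta ∈ conditioning set.
  P2: blocked at fork node beta ∈ conditioning set.
  P3: open — no interior node is in the conditioning set.
{beta} does not satisfy the backdoor criterion.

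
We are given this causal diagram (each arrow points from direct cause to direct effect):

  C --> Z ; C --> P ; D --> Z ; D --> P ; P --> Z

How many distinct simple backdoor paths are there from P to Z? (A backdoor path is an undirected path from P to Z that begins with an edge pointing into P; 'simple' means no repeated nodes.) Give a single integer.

A backdoor path from P to Z is any simple undirected path whose first edge points into P (i.e. leaves P via a parent).
Parents of P: {C, D}.
Enumerating:
  P1: P <- D -> Z
  P2: P <- C -> Z
That exhausts the simple backdoor paths. Count: 2.

2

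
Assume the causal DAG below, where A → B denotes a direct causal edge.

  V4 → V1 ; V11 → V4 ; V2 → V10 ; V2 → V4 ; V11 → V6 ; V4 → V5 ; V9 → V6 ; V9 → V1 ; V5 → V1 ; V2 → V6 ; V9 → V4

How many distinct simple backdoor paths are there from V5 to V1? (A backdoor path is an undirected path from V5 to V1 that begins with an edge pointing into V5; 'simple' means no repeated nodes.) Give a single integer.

A backdoor path from V5 to V1 is any simple undirected path whose first edge points into V5 (i.e. leaves V5 via a parent).
Parents of V5: {V4}.
Enumerating:
  P1: V5 <- V4 <- V2 -> V6 <- V9 -> V1
  P2: V5 <- V4 <- V9 -> V1
  P3: V5 <- V4 <- V11 -> V6 <- V9 -> V1
  P4: V5 <- V4 -> V1
That exhausts the simple backdoor paths. Count: 4.

4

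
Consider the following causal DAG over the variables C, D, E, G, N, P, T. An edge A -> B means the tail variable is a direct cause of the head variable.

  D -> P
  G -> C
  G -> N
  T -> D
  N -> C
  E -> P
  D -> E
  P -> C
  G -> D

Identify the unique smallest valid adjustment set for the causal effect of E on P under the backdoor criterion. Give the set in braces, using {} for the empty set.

{D}

Variables eligible for adjustment (non-descendants of E, excluding E and P): {D, G, N, T}.
Backdoor paths from E to P:
  P1: E <- D <- G -> N -> C <- P
  P2: E <- D <- G -> C <- P
  P3: E <- D -> P
The empty set is not sufficient: P3 (E <- D -> P) has no collider blocking it and no conditioned non-collider, so it is open.
Try {D}:
  P1: blocked at chain node D ∈ conditioning set.
  P2: blocked at chain node D ∈ conditioning set.
  P3: blocked at fork node D ∈ conditioning set.
{D} contains no descendant of E and blocks every backdoor path.
No other singleton works — e.g. {T} leaves P3 open — so {D} is the unique smallest valid adjustment set.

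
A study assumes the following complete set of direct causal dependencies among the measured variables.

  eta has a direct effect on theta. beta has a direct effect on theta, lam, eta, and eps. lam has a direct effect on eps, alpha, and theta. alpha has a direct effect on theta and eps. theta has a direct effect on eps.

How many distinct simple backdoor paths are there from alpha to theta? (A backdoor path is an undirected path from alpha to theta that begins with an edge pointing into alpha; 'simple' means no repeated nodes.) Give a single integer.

A backdoor path from alpha to theta is any simple undirected path whose first edge points into alpha (i.e. leaves alpha via a parent).
Parents of alpha: {lam}.
Enumerating:
  P1: alpha <- lam <- beta -> eta -> theta
  P2: alpha <- lam <- beta -> theta
  P3: alpha <- lam <- beta -> eps <- theta
  P4: alpha <- lam -> theta
  P5: alpha <- lam -> eps <- beta -> eta -> theta
  P6: alpha <- lam -> eps <- beta -> theta
  P7: alpha <- lam -> eps <- theta
That exhausts the simple backdoor paths. Count: 7.

7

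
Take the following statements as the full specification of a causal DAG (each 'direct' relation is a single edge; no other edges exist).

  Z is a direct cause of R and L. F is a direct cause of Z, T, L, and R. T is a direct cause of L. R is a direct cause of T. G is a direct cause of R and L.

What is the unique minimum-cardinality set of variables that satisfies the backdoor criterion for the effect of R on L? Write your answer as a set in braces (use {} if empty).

{F, G, Z}

Variables eligible for adjustment (non-descendants of R, excluding R and L): {F, G, Z}.
Backdoor paths from R to L:
  P1: R <- G -> L
  P2: R <- F -> Z -> L
  P3: R <- F -> T -> L
  P4: R <- F -> L
  P5: R <- Z <- F -> T -> L
  P6: R <- Z <- F -> L
  P7: R <- Z -> L
The empty set is not sufficient: P1 (R <- G -> L) has no collider blocking it and no conditioned non-collider, so it is open.
Try {F, G, Z}:
  P1: blocked at fork node G ∈ conditioning set.
  P2: blocked at fork node F ∈ conditioning set.
  P3: blocked at fork node F ∈ conditioning set.
  P4: blocked at fork node F ∈ conditioning set.
  P5: blocked at chain node Z ∈ conditioning set.
  P6: blocked at chain node Z ∈ conditioning set.
  P7: blocked at fork node Z ∈ conditioning set.
{F, G, Z} contains no descendant of R and blocks every backdoor path.
Every element of {F, G, Z} is needed (dropping F leaves P3 open; dropping G leaves P1 open; dropping Z leaves P7 open), so no proper subset is valid.
Among all size-3 subsets of the eligible variables, only {F, G, Z} blocks every backdoor path, so it is the unique smallest valid adjustment set.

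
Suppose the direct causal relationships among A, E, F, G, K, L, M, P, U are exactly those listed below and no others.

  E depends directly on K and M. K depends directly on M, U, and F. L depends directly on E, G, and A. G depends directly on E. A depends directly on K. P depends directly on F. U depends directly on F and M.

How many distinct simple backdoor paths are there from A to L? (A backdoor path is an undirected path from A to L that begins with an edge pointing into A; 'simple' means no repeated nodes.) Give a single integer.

8

A backdoor path from A to L is any simple undirected path whose first edge points into A (i.e. leaves A via a parent).
Parents of A: {K}.
Enumerating:
  P1: A <- K <- F -> U <- M -> E -> G -> L
  P2: A <- K <- F -> U <- M -> E -> L
  P3: A <- K <- M -> E -> G -> L
  P4: A <- K <- M -> E -> L
  P5: A <- K <- U <- M -> E -> G -> L
  P6: A <- K <- U <- M -> E -> L
  P7: A <- K -> E -> G -> L
  P8: A <- K -> E -> L
That exhausts the simple backdoor paths. Count: 8.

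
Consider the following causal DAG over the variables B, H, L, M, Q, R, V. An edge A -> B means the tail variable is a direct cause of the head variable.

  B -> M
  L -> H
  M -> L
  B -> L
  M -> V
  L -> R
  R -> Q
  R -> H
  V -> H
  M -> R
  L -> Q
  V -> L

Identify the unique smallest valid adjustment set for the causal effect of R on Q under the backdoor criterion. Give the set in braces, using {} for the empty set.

{L}

Variables eligible for adjustment (non-descendants of R, excluding R and Q): {B, L, M, V}.
Backdoor paths from R to Q:
  P1: R <- M <- B -> L -> Q
  P2: R <- M -> V -> L -> Q
  P3: R <- M -> V -> H <- L -> Q
  P4: R <- M -> L -> Q
  P5: R <- L -> Q
The empty set is not sufficient: P1 (R <- M <- B -> L -> Q) has no collider blocking it and no conditioned non-collider, so it is open.
Try {L}:
  P1: blocked at chain node L ∈ conditioning set.
  P2: blocked at chain node L ∈ conditioning set.
  P3: blocked at collider H (neither it nor any descendant is in the conditioning set).
  P4: blocked at chain node L ∈ conditioning set.
  P5: blocked at fork node L ∈ conditioning set.
{L} contains no descendant of R and blocks every backdoor path.
No other singleton works — e.g. {B} leaves P2 open — so {L} is the unique smallest valid adjustment set.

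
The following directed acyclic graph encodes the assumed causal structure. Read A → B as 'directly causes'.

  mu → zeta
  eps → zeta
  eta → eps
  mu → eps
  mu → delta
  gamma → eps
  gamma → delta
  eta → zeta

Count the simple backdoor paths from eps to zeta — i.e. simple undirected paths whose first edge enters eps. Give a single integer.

3

A backdoor path from eps to zeta is any simple undirected path whose first edge points into eps (i.e. leaves eps via a parent).
Parents of eps: {eta, gamma, mu}.
Enumerating:
  P1: eps <- eta -> zeta
  P2: eps <- mu -> zeta
  P3: eps <- gamma -> delta <- mu -> zeta
That exhausts the simple backdoor paths. Count: 3.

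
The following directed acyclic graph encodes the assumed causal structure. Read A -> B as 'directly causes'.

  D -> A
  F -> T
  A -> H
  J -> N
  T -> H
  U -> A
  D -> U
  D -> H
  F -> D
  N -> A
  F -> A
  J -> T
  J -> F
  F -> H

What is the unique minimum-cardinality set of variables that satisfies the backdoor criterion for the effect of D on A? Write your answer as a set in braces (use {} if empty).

Variables eligible for adjustment (non-descendants of D, excluding D and A): {F, J, N, T}.
Backdoor paths from D to A:
  P1: D <- F <- J -> T -> H <- A
  P2: D <- F <- J -> N -> A
  P3: D <- F -> T <- J -> N -> A
  P4: D <- F -> T -> H <- A
  P5: D <- F -> A
  P6: D <- F -> H <- T <- J -> N -> A
  P7: D <- F -> H <- A
The empty set is not sufficient: P2 (D <- F <- J -> N -> A) has no collider blocking it and no conditioned non-collider, so it is open.
Try {F}:
  P1: blocked at chain node F ∈ conditioning set.
  P2: blocked at chain node F ∈ conditioning set.
  P3: blocked at fork node F ∈ conditioning set.
  P4: blocked at fork node F ∈ conditioning set.
  P5: blocked at fork node F ∈ conditioning set.
  P6: blocked at fork node F ∈ conditioning set.
  P7: blocked at fork node F ∈ conditioning set.
{F} contains no descendant of D and blocks every backdoor path.
No other singleton works — e.g. {J} leaves P5 open — so {F} is the unique smallest valid adjustment set.

{F}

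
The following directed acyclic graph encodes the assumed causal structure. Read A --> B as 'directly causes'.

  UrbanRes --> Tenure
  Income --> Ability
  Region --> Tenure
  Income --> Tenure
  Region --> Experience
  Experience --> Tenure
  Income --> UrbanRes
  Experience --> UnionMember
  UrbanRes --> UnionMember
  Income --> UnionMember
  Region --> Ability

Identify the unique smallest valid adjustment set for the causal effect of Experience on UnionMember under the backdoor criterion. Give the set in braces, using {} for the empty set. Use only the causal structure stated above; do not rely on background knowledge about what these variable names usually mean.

{}

Variables eligible for adjustment (non-descendants of Experience, excluding Experience and UnionMember): {Ability, Income, Region, UrbanRes}.
Backdoor paths from Experience to UnionMember:
  P1: Experience <- Region -> Ability <- Income -> UrbanRes -> UnionMember
  P2: Experience <- Region -> Ability <- Income -> UnionMember
  P3: Experience <- Region -> Ability <- Income -> Tenure <- UrbanRes -> UnionMember
  P4: Experience <- Region -> Tenure <- Income -> UrbanRes -> UnionMember
  P5: Experience <- Region -> Tenure <- Income -> UnionMember
  P6: Experience <- Region -> Tenure <- UrbanRes <- Income -> UnionMember
  P7: Experience <- Region -> Tenure <- UrbanRes -> UnionMember
Each backdoor path contains an unconditioned collider, so every path is already blocked with the empty conditioning set:
  P1: blocked at collider Ability (neither it nor any descendant is in the conditioning set).
  P2: blocked at collider Ability (neither it nor any descendant is in the conditioning set).
  P3: blocked at collider Ability (neither it nor any descendant is in the conditioning set).
  P4: blocked at collider Tenure (neither it nor any descendant is in the conditioning set).
  P5: blocked at collider Tenure (neither it nor any descendant is in the conditioning set).
  P6: blocked at collider Tenure (neither it nor any descendant is in the conditioning set).
  P7: blocked at collider Tenure (neither it nor any descendant is in the conditioning set).
The empty set is therefore the unique smallest valid set.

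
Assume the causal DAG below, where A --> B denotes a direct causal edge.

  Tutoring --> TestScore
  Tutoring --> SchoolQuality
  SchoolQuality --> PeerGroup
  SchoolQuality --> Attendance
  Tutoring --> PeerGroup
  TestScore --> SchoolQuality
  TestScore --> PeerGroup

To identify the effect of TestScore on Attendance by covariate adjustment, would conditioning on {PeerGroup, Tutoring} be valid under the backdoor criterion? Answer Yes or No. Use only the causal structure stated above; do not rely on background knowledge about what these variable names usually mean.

Backdoor paths from TestScore to Attendance (paths whose first edge points into TestScore):
  P1: TestScore <- Tutoring -> SchoolQuality -> Attendance
  P2: TestScore <- Tutoring -> PeerGroup <- SchoolQuality -> Attendance
Condition 1 (no descendant of TestScore in the set): FAILS — PeerGroup is a descendant of TestScore.
Condition 2 (every backdoor path blocked by {PeerGroup, Tutoring}):
  P1: blocked at fork node Tutoring ∈ conditioning set.
  P2: blocked at fork node Tutoring ∈ conditioning set.
{PeerGroup, Tutoring} does not satisfy the backdoor criterion.

No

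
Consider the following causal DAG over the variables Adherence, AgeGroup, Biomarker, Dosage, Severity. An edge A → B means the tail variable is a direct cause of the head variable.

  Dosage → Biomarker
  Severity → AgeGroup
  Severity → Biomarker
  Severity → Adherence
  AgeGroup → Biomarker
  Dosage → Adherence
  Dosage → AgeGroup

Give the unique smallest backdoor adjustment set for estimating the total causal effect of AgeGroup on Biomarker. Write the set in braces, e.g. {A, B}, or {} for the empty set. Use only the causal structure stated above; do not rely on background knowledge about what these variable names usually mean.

Variables eligible for adjustment (non-descendants of AgeGroup, excluding AgeGroup and Biomarker): {Adherence, Dosage, Severity}.
Backdoor paths from AgeGroup to Biomarker:
  P1: AgeGroup <- Dosage -> Biomarker
  P2: AgeGroup <- Dosage -> Adherence <- Severity -> Biomarker
  P3: AgeGroup <- Severity -> Biomarker
  P4: AgeGroup <- Severity -> Adherence <- Dosage -> Biomarker
The empty set is not sufficient: P1 (AgeGroup <- Dosage -> Biomarker) has no collider blocking it and no conditioned non-collider, so it is open.
Try {Dosage, Severity}:
  P1: blocked at fork node Dosage ∈ conditioning set.
  P2: blocked at fork node Dosage ∈ conditioning set.
  P3: blocked at fork node Severity ∈ conditioning set.
  P4: blocked at fork node Severity ∈ conditioning set.
{Dosage, Severity} contains no descendant of AgeGroup and blocks every backdoor path.
Every element of {Dosage, Severity} is needed (dropping Dosage leaves P1 open; dropping Severity leaves P3 open), so no proper subset is valid.
Among all size-2 subsets of the eligible variables, only {Dosage, Severity} blocks every backdoor path, so it is the unique smallest valid adjustment set.

{Dosage, Severity}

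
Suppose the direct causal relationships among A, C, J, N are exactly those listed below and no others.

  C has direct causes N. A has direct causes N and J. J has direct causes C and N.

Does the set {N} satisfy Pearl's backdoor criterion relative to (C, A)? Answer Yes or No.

Yes

Backdoor paths from C to A (paths whose first edge points into C):
  P1: C <- N -> J -> A
  P2: C <- N -> A
Condition 1 (no descendant of C in the set): holds — descendants of C are {A, J}; none are in {N}.
Condition 2 (every backdoor path blocked by {N}):
  P1: blocked at fork node N ∈ conditioning set.
  P2: blocked at fork node N ∈ conditioning set.
{N} satisfies the backdoor criterion.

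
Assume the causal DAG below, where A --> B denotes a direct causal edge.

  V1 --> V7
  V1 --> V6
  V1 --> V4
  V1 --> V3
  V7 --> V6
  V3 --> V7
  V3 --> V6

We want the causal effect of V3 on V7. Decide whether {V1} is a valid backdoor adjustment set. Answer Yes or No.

Yes

Backdoor paths from V3 to V7 (paths whose first edge points into V3):
  P1: V3 <- V1 -> V7
  P2: V3 <- V1 -> V6 <- V7
Condition 1 (no descendant of V3 in the set): holds — descendants of V3 are {V6, V7}; none are in {V1}.
Condition 2 (every backdoor path blocked by {V1}):
  P1: blocked at fork node V1 ∈ conditioning set.
  P2: blocked at fork node V1 ∈ conditioning set.
{V1} satisfies the backdoor criterion.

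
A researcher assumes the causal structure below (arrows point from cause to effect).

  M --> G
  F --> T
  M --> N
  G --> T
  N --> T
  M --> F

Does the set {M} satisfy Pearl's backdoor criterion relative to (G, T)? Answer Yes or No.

Yes

Backdoor paths from G to T (paths whose first edge points into G):
  P1: G <- M -> N -> T
  P2: G <- M -> F -> T
Condition 1 (no descendant of G in the set): holds — descendants of G are {T}; none are in {M}.
Condition 2 (every backdoor path blocked by {M}):
  P1: blocked at fork node M ∈ conditioning set.
  P2: blocked at fork node M ∈ conditioning set.
{M} satisfies the backdoor criterion.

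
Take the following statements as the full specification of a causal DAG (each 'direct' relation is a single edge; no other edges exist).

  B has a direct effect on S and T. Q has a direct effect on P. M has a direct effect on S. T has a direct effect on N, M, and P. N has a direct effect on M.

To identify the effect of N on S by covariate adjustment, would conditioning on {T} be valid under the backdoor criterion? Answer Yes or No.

Yes

Backdoor paths from N to S (paths whose first edge points into N):
  P1: N <- T <- B -> S
  P2: N <- T -> M -> S
Condition 1 (no descendant of N in the set): holds — descendants of N are {M, S}; none are in {T}.
Condition 2 (every backdoor path blocked by {T}):
  P1: blocked at chain node T ∈ conditioning set.
  P2: blocked at fork node T ∈ conditioning set.
{T} satisfies the backdoor criterion.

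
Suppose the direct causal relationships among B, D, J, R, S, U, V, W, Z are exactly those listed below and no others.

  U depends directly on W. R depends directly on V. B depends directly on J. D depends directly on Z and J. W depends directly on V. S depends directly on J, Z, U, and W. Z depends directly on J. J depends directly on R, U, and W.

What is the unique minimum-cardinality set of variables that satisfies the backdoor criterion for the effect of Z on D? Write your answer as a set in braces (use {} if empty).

{J}

Variables eligible for adjustment (non-descendants of Z, excluding Z and D): {B, J, R, U, V, W}.
Backdoor paths from Z to D:
  P1: Z <- J -> D
The empty set is not sufficient: P1 (Z <- J -> D) has no collider blocking it and no conditioned non-collider, so it is open.
Try {J}:
  P1: blocked at fork node J ∈ conditioning set.
{J} contains no descendant of Z and blocks every backdoor path.
No other singleton works — e.g. {V} leaves P1 open — so {J} is the unique smallest valid adjustment set.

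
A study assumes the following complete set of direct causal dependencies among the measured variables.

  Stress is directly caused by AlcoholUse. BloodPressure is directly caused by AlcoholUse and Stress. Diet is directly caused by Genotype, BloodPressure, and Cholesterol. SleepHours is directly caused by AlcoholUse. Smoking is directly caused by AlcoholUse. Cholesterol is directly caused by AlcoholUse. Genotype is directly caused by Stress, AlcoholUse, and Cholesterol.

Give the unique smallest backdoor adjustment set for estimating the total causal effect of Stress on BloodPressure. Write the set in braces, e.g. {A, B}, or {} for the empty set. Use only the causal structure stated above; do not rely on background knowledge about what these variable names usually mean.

{AlcoholUse}

Variables eligible for adjustment (non-descendants of Stress, excluding Stress and BloodPressure): {AlcoholUse, Cholesterol, SleepHours, Smoking}.
Backdoor paths from Stress to BloodPressure:
  P1: Stress <- AlcoholUse -> Cholesterol -> Genotype -> Diet <- BloodPressure
  P2: Stress <- AlcoholUse -> Cholesterol -> Diet <- BloodPressure
  P3: Stress <- AlcoholUse -> BloodPressure
  P4: Stress <- AlcoholUse -> Genotype <- Cholesterol -> Diet <- BloodPressure
  P5: Stress <- AlcoholUse -> Genotype -> Diet <- BloodPressure
The empty set is not sufficient: P3 (Stress <- AlcoholUse -> BloodPressure) has no collider blocking it and no conditioned non-collider, so it is open.
Try {AlcoholUse}:
  P1: blocked at fork node AlcoholUse ∈ conditioning set.
  P2: blocked at fork node AlcoholUse ∈ conditioning set.
  P3: blocked at fork node AlcoholUse ∈ conditioning set.
  P4: blocked at fork node AlcoholUse ∈ conditioning set.
  P5: blocked at fork node AlcoholUse ∈ conditioning set.
{AlcoholUse} contains no descendant of Stress and blocks every backdoor path.
No other singleton works — e.g. {Cholesterol} leaves P3 open — so {AlcoholUse} is the unique smallest valid adjustment set.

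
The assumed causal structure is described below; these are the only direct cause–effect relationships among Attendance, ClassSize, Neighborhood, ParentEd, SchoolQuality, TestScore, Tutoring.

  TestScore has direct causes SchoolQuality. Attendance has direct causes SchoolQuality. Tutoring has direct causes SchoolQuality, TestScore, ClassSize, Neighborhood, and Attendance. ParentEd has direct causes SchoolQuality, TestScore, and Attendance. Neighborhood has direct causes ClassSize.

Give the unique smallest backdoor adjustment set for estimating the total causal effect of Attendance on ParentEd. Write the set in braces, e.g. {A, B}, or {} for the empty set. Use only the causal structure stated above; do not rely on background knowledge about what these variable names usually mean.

{SchoolQuality}

Variables eligible for adjustment (non-descendants of Attendance, excluding Attendance and ParentEd): {ClassSize, Neighborhood, SchoolQuality, TestScore}.
Backdoor paths from Attendance to ParentEd:
  P1: Attendance <- SchoolQuality -> TestScore -> ParentEd
  P2: Attendance <- SchoolQuality -> Tutoring <- TestScore -> ParentEd
  P3: Attendance <- SchoolQuality -> ParentEd
The empty set is not sufficient: P1 (Attendance <- SchoolQuality -> TestScore -> ParentEd) has no collider blocking it and no conditioned non-collider, so it is open.
Try {SchoolQuality}:
  P1: blocked at fork node SchoolQuality ∈ conditioning set.
  P2: blocked at fork node SchoolQuality ∈ conditioning set.
  P3: blocked at fork node SchoolQuality ∈ conditioning set.
{SchoolQuality} contains no descendant of Attendance and blocks every backdoor path.
No other singleton works — e.g. {ClassSize} leaves P1 open — so {SchoolQuality} is the unique smallest valid adjustment set.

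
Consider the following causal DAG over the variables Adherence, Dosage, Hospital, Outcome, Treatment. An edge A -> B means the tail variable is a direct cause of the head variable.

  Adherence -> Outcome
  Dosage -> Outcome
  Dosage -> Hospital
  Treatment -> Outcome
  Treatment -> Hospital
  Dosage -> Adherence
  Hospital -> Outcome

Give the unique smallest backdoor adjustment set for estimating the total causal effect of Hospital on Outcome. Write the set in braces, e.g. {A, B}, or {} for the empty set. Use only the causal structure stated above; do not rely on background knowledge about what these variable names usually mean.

{Dosage, Treatment}

Variables eligible for adjustment (non-descendants of Hospital, excluding Hospital and Outcome): {Adherence, Dosage, Treatment}.
Backdoor paths from Hospital to Outcome:
  P1: Hospital <- Dosage -> Adherence -> Outcome
  P2: Hospital <- Dosage -> Outcome
  P3: Hospital <- Treatment -> Outcome
The empty set is not sufficient: P1 (Hospital <- Dosage -> Adherence -> Outcome) has no collider blocking it and no conditioned non-collider, so it is open.
Try {Dosage, Treatment}:
  P1: blocked at fork node Dosage ∈ conditioning set.
  P2: blocked at fork node Dosage ∈ conditioning set.
  P3: blocked at fork node Treatment ∈ conditioning set.
{Dosage, Treatment} contains no descendant of Hospital and blocks every backdoor path.
Every element of {Dosage, Treatment} is needed (dropping Dosage leaves P1 open; dropping Treatment leaves P3 open), so no proper subset is valid.
Among all size-2 subsets of the eligible variables, only {Dosage, Treatment} blocks every backdoor path, so it is the unique smallest valid adjustment set.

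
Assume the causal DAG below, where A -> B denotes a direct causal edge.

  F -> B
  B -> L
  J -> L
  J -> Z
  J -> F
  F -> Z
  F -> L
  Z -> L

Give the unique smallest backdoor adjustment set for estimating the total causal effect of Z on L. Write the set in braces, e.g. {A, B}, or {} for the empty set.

{F, J}

Variables eligible for adjustment (non-descendants of Z, excluding Z and L): {B, F, J}.
Backdoor paths from Z to L:
  P1: Z <- J -> F -> B -> L
  P2: Z <- J -> F -> L
  P3: Z <- J -> L
  P4: Z <- F <- J -> L
  P5: Z <- F -> B -> L
  P6: Z <- F -> L
The empty set is not sufficient: P1 (Z <- J -> F -> B -> L) has no collider blocking it and no conditioned non-collider, so it is open.
Try {F, J}:
  P1: blocked at fork node J ∈ conditioning set.
  P2: blocked at fork node J ∈ conditioning set.
  P3: blocked at fork node J ∈ conditioning set.
  P4: blocked at chain node F ∈ conditioning set.
  P5: blocked at fork node F ∈ conditioning set.
  P6: blocked at fork node F ∈ conditioning set.
{F, J} contains no descendant of Z and blocks every backdoor path.
Every element of {F, J} is needed (dropping F leaves P5 open; dropping J leaves P3 open), so no proper subset is valid.
Among all size-2 subsets of the eligible variables, only {F, J} blocks every backdoor path, so it is the unique smallest valid adjustment set.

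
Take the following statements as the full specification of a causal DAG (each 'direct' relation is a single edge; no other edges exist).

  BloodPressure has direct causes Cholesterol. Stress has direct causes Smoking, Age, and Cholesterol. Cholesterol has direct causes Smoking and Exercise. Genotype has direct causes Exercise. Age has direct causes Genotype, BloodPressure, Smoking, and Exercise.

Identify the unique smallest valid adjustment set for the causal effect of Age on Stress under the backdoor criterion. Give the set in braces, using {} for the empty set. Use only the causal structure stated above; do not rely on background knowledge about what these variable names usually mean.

{Cholesterol, Smoking}

Variables eligible for adjustment (non-descendants of Age, excluding Age and Stress): {BloodPressure, Cholesterol, Exercise, Genotype, Smoking}.
Backdoor paths from Age to Stress:
  P1: Age <- Smoking -> Cholesterol -> Stress
  P2: Age <- Smoking -> Stress
  P3: Age <- Exercise -> Cholesterol <- Smoking -> Stress
  P4: Age <- Exercise -> Cholesterol -> Stress
  P5: Age <- BloodPressure <- Cholesterol <- Smoking -> Stress
  P6: Age <- BloodPressure <- Cholesterol -> Stress
  P7: Age <- Genotype <- Exercise -> Cholesterol <- Smoking -> Stress
  P8: Age <- Genotype <- Exercise -> Cholesterol -> Stress
The empty set is not sufficient: P1 (Age <- Smoking -> Cholesterol -> Stress) has no collider blocking it and no conditioned non-collider, so it is open.
Try {Cholesterol, Smoking}:
  P1: blocked at fork node Smoking ∈ conditioning set.
  P2: blocked at fork node Smoking ∈ conditioning set.
  P3: blocked at fork node Smoking ∈ conditioning set.
  P4: blocked at chain node Cholesterol ∈ conditioning set.
  P5: blocked at chain node Cholesterol ∈ conditioning set.
  P6: blocked at fork node Cholesterol ∈ conditioning set.
  P7: blocked at fork node Smoking ∈ conditioning set.
  P8: blocked at chain node Cholesterol ∈ conditioning set.
{Cholesterol, Smoking} contains no descendant of Age and blocks every backdoor path.
Every element of {Cholesterol, Smoking} is needed (dropping Cholesterol leaves P4 open; dropping Smoking leaves P2 open), so no proper subset is valid.
Among all size-2 subsets of the eligible variables, only {Cholesterol, Smoking} blocks every backdoor path, so it is the unique smallest valid adjustment set.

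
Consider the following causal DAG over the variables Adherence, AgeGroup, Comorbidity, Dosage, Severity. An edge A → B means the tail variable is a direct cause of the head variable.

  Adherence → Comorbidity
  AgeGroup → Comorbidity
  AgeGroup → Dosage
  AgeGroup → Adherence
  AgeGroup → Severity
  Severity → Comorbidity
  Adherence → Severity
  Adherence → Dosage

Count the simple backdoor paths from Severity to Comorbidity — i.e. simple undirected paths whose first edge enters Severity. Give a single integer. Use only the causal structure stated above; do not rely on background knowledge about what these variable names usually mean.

6

A backdoor path from Severity to Comorbidity is any simple undirected path whose first edge points into Severity (i.e. leaves Severity via a parent).
Parents of Severity: {Adherence, AgeGroup}.
Enumerating:
  P1: Severity <- AgeGroup -> Adherence -> Comorbidity
  P2: Severity <- AgeGroup -> Comorbidity
  P3: Severity <- AgeGroup -> Dosage <- Adherence -> Comorbidity
  P4: Severity <- Adherence <- AgeGroup -> Comorbidity
  P5: Severity <- Adherence -> Comorbidity
  P6: Severity <- Adherence -> Dosage <- AgeGroup -> Comorbidity
That exhausts the simple backdoor paths. Count: 6.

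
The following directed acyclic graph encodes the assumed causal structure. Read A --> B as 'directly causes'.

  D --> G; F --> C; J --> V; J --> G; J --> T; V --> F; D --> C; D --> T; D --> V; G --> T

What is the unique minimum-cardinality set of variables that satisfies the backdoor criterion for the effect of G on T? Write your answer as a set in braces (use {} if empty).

{D, J}

Variables eligible for adjustment (non-descendants of G, excluding G and T): {C, D, F, J, V}.
Backdoor paths from G to T:
  P1: G <- D -> V <- J -> T
  P2: G <- D -> C <- F <- V <- J -> T
  P3: G <- D -> T
  P4: G <- J -> V <- D -> T
  P5: G <- J -> V -> F -> C <- D -> T
  P6: G <- J -> T
The empty set is not sufficient: P3 (G <- D -> T) has no collider blocking it and no conditioned non-collider, so it is open.
Try {D, J}:
  P1: blocked at fork node D ∈ conditioning set.
  P2: blocked at fork node D ∈ conditioning set.
  P3: blocked at fork node D ∈ conditioning set.
  P4: blocked at fork node J ∈ conditioning set.
  P5: blocked at fork node J ∈ conditioning set.
  P6: blocked at fork node J ∈ conditioning set.
{D, J} contains no descendant of G and blocks every backdoor path.
Every element of {D, J} is needed (dropping D leaves P3 open; dropping J leaves P6 open), so no proper subset is valid.
Among all size-2 subsets of the eligible variables, only {D, J} blocks every backdoor path, so it is the unique smallest valid adjustment set.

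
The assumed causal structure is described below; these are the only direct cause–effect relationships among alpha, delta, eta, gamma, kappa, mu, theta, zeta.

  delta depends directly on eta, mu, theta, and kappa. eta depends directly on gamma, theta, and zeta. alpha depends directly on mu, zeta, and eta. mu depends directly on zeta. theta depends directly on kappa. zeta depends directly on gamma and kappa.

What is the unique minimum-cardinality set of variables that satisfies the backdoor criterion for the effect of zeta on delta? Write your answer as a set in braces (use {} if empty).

Variables eligible for adjustment (non-descendants of zeta, excluding zeta and delta): {gamma, kappa, theta}.
Backdoor paths from zeta to delta:
  P1: zeta <- kappa -> theta -> eta -> alpha <- mu -> delta
  P2: zeta <- kappa -> theta -> eta -> delta
  P3: zeta <- kappa -> theta -> delta
  P4: zeta <- kappa -> delta
  P5: zeta <- gamma -> eta <- theta <- kappa -> delta
  P6: zeta <- gamma -> eta <- theta -> delta
  P7: zeta <- gamma -> eta -> alpha <- mu -> delta
  P8: zeta <- gamma -> eta -> delta
The empty set is not sufficient: P2 (zeta <- kappa -> theta -> eta -> delta) has no collider blocking it and no conditioned non-collider, so it is open.
Try {gamma, kappa}:
  P1: blocked at fork node kappa ∈ conditioning set.
  P2: blocked at fork node kappa ∈ conditioning set.
  P3: blocked at fork node kappa ∈ conditioning set.
  P4: blocked at fork node kappa ∈ conditioning set.
  P5: blocked at fork node gamma ∈ conditioning set.
  P6: blocked at fork node gamma ∈ conditioning set.
  P7: blocked at fork node gamma ∈ conditioning set.
  P8: blocked at fork node gamma ∈ conditioning set.
{gamma, kappa} contains no descendant of zeta and blocks every backdoor path.
Every element of {gamma, kappa} is needed (dropping gamma leaves P8 open; dropping kappa leaves P2 open), so no proper subset is valid.
Among all size-2 subsets of the eligible variables, only {gamma, kappa} blocks every backdoor path, so it is the unique smallest valid adjustment set.

{gamma, kappa}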